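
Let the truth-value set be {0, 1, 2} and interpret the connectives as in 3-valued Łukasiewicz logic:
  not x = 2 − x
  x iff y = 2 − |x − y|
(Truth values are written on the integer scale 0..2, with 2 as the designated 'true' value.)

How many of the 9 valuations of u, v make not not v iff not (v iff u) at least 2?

u = 0, v = 0 ↦ 2  ≥
u = 0, v = 1 ↦ 2  ≥
u = 0, v = 2 ↦ 2  ≥
u = 1, v = 0 ↦ 1  <
u = 1, v = 1 ↦ 1  <
u = 1, v = 2 ↦ 1  <
u = 2, v = 0 ↦ 0  <
u = 2, v = 1 ↦ 2  ≥
u = 2, v = 2 ↦ 0  <
So 4 of the 9 assignments meet the threshold.

4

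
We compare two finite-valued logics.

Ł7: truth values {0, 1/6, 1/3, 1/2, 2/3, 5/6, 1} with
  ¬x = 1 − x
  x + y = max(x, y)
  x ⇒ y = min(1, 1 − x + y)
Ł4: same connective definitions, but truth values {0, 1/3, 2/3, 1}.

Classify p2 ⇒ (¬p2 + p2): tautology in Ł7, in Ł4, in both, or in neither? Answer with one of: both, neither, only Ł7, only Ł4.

both

In Ł7: every assignment gives 1 — tautology.
In Ł4: every assignment gives 1 — tautology.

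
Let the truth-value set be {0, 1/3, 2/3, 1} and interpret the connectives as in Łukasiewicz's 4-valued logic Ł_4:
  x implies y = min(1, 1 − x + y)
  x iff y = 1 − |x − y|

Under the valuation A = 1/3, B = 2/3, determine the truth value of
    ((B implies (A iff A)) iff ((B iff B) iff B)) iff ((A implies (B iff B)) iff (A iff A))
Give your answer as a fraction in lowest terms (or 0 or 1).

2/3

A iff A = 1/3 iff 1/3 = 1
B implies (A iff A) = 2/3 implies 1 = 1
B iff B = 2/3 iff 2/3 = 1
(B iff B) iff B = 1 iff 2/3 = 2/3
(B implies (A iff A)) iff ((B iff B) iff B) = 1 iff 2/3 = 2/3
B iff B = 2/3 iff 2/3 = 1
A implies (B iff B) = 1/3 implies 1 = 1
A iff A = 1/3 iff 1/3 = 1
(A implies (B iff B)) iff (A iff A) = 1 iff 1 = 1
((B implies (A iff A)) iff ((B iff B) iff B)) iff ((A implies (B iff B)) iff (A iff A)) = 2/3 iff 1 = 2/3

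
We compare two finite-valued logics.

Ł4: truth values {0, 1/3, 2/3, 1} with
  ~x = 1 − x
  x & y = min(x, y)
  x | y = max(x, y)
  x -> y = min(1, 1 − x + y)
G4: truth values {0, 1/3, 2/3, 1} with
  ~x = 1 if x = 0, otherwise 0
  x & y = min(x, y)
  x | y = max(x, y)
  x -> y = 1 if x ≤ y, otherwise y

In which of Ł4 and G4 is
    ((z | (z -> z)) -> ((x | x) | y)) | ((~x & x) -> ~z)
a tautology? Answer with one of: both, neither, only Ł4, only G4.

In Ł4: at x = 1/3, y = 0, z = 1 the value is 2/3 — not a tautology.
In G4: every assignment gives 1 — tautology.

only G4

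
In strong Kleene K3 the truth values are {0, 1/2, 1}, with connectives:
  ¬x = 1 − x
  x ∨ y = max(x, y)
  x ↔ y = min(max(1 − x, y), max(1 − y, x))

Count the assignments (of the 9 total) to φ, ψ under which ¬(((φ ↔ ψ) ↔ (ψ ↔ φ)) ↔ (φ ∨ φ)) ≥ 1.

2

φ = 0, ψ = 0 ↦ 1  ≥
φ = 0, ψ = 1/2 ↦ 1/2  <
φ = 0, ψ = 1 ↦ 1  ≥
φ = 1/2, ψ = 0 ↦ 1/2  <
φ = 1/2, ψ = 1/2 ↦ 1/2  <
φ = 1/2, ψ = 1 ↦ 1/2  <
φ = 1, ψ = 0 ↦ 0  <
φ = 1, ψ = 1/2 ↦ 1/2  <
φ = 1, ψ = 1 ↦ 0  <
So 2 of the 9 assignments meet the threshold.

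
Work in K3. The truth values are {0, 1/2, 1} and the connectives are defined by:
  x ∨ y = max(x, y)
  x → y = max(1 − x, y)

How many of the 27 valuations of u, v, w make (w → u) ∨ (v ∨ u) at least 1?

value 1: 19 assignments (counts)
value 1/2: 7 assignments
value 0: 1 assignment
So 19 of the 27 assignments meet the threshold.

19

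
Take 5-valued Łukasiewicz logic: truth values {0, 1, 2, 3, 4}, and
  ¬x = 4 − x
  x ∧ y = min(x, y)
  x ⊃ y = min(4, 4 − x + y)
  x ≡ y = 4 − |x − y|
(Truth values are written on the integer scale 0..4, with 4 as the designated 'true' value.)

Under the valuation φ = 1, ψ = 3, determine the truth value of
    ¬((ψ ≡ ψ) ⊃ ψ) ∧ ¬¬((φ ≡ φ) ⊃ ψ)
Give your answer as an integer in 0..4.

1

ψ ≡ ψ = 3 ≡ 3 = 4
(ψ ≡ ψ) ⊃ ψ = 4 ⊃ 3 = 3
¬((ψ ≡ ψ) ⊃ ψ) = ¬3 = 1
φ ≡ φ = 1 ≡ 1 = 4
(φ ≡ φ) ⊃ ψ = 4 ⊃ 3 = 3
¬((φ ≡ φ) ⊃ ψ) = ¬3 = 1
¬¬((φ ≡ φ) ⊃ ψ) = ¬1 = 3
¬((ψ ≡ ψ) ⊃ ψ) ∧ ¬¬((φ ≡ φ) ⊃ ψ) = 1 ∧ 3 = 1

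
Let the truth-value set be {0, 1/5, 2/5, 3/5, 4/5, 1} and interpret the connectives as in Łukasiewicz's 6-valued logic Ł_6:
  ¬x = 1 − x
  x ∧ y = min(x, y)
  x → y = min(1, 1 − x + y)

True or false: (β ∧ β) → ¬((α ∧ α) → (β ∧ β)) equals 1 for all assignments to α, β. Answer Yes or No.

No

Counterexample: take α = 0, β = 1/5.
β ∧ β = 1/5 ∧ 1/5 = 1/5
α ∧ α = 0 ∧ 0 = 0
(α ∧ α) → (β ∧ β) = 0 → 1/5 = 1
¬((α ∧ α) → (β ∧ β)) = ¬1 = 0
(β ∧ β) → ¬((α ∧ α) → (β ∧ β)) = 1/5 → 0 = 4/5
This gives 4/5 ≠ 1.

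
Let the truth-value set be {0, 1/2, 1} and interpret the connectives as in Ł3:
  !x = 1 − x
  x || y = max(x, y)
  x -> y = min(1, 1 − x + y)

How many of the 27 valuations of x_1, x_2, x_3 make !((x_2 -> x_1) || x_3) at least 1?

value 1: 1 assignment (counts)
value 1/2: 5 assignments
value 0: 21 assignments
So 1 of the 27 assignments meets the threshold.

1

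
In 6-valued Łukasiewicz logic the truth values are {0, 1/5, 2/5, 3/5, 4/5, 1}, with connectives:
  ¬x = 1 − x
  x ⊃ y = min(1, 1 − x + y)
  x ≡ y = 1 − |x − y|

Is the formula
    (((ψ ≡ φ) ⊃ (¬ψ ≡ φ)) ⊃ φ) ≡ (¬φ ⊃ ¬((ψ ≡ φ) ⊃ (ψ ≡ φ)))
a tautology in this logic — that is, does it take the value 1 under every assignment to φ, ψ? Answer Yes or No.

No

Counterexample: take φ = 0, ψ = 0.
ψ ≡ φ = 0 ≡ 0 = 1
¬ψ = ¬0 = 1
¬ψ ≡ φ = 1 ≡ 0 = 0
(ψ ≡ φ) ⊃ (¬ψ ≡ φ) = 1 ⊃ 0 = 0
((ψ ≡ φ) ⊃ (¬ψ ≡ φ)) ⊃ φ = 0 ⊃ 0 = 1
¬φ = ¬0 = 1
ψ ≡ φ = 0 ≡ 0 = 1
ψ ≡ φ = 0 ≡ 0 = 1
(ψ ≡ φ) ⊃ (ψ ≡ φ) = 1 ⊃ 1 = 1
¬((ψ ≡ φ) ⊃ (ψ ≡ φ)) = ¬1 = 0
¬φ ⊃ ¬((ψ ≡ φ) ⊃ (ψ ≡ φ)) = 1 ⊃ 0 = 0
(((ψ ≡ φ) ⊃ (¬ψ ≡ φ)) ⊃ φ) ≡ (¬φ ⊃ ¬((ψ ≡ φ) ⊃ (ψ ≡ φ))) = 1 ≡ 0 = 0
This gives 0 ≠ 1.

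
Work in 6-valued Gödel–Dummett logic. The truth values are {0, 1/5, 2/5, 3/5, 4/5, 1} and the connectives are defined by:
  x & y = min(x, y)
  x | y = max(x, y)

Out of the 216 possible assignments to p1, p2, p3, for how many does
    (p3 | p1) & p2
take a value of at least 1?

value 1: 11 assignments (counts)
value 4/5: 29 assignments
value 3/5: 41 assignments
value 2/5: 47 assignments
value 1/5: 47 assignments
value 0: 41 assignments
So 11 of the 216 assignments meet the threshold.

11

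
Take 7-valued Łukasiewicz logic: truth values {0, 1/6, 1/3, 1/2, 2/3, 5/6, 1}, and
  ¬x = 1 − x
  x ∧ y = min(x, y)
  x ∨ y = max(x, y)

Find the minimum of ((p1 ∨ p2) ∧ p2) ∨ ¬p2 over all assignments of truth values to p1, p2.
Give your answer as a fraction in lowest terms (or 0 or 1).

Take p1 = 0, p2 = 1/2:
p1 ∨ p2 = 0 ∨ 1/2 = 1/2
(p1 ∨ p2) ∧ p2 = 1/2 ∧ 1/2 = 1/2
¬p2 = ¬1/2 = 1/2
((p1 ∨ p2) ∧ p2) ∨ ¬p2 = 1/2 ∨ 1/2 = 1/2
No assignment yields a value below 1/2, so this is the minimum.

1/2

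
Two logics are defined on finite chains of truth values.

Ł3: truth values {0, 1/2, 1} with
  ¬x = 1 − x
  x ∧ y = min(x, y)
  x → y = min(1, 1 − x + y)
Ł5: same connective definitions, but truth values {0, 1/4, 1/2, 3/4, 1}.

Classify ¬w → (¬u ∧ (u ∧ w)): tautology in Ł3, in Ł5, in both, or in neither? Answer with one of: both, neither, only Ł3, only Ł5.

In Ł3: at u = 0, w = 0 the value is 0 — not a tautology.
In Ł5: at u = 0, w = 0 the value is 0 — not a tautology.

neither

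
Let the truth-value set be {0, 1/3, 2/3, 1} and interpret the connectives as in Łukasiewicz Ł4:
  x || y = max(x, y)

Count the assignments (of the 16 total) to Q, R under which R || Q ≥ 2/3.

Q = 0, R = 0 ↦ 0  <
Q = 0, R = 1/3 ↦ 1/3  <
Q = 0, R = 2/3 ↦ 2/3  ≥
Q = 0, R = 1 ↦ 1  ≥
Q = 1/3, R = 0 ↦ 1/3  <
Q = 1/3, R = 1/3 ↦ 1/3  <
Q = 1/3, R = 2/3 ↦ 2/3  ≥
Q = 1/3, R = 1 ↦ 1  ≥
Q = 2/3, R = 0 ↦ 2/3  ≥
Q = 2/3, R = 1/3 ↦ 2/3  ≥
Q = 2/3, R = 2/3 ↦ 2/3  ≥
Q = 2/3, R = 1 ↦ 1  ≥
Q = 1, R = 0 ↦ 1  ≥
Q = 1, R = 1/3 ↦ 1  ≥
Q = 1, R = 2/3 ↦ 1  ≥
Q = 1, R = 1 ↦ 1  ≥
So 12 of the 16 assignments meet the threshold.

12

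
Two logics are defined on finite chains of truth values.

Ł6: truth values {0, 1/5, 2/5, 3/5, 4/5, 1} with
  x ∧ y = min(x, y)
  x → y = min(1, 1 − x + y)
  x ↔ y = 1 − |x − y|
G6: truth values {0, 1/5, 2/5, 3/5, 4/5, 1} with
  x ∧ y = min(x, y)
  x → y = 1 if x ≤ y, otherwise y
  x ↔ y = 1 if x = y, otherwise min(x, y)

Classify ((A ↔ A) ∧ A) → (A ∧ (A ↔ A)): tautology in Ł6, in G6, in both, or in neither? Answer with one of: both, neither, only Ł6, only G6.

both

In Ł6: every assignment gives 1 — tautology.
In G6: every assignment gives 1 — tautology.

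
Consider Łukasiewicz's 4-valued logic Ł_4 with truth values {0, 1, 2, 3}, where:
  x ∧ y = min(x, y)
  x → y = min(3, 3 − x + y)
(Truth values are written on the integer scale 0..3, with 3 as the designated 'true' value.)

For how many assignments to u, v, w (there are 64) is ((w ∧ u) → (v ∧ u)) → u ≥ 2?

35

value 3: 21 assignments (counts)
value 2: 14 assignments (counts)
value 1: 13 assignments
value 0: 16 assignments
So 35 of the 64 assignments meet the threshold.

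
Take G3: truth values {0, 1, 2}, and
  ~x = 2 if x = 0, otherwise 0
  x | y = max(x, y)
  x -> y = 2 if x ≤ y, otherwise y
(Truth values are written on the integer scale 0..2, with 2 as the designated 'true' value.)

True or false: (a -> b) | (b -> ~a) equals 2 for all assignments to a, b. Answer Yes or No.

Counterexample: take a = 2, b = 1.
a -> b = 2 -> 1 = 1
~a = ~2 = 0
b -> ~a = 1 -> 0 = 0
(a -> b) | (b -> ~a) = 1 | 0 = 1
This gives 1 ≠ 2.

No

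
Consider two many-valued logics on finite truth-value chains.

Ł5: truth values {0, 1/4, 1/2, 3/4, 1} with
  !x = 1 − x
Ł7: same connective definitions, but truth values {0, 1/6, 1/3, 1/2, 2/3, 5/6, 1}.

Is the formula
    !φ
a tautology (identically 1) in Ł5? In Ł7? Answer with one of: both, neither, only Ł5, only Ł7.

In Ł5: at φ = 1/4 the value is 3/4 — not a tautology.
In Ł7: at φ = 1/6 the value is 5/6 — not a tautology.

neither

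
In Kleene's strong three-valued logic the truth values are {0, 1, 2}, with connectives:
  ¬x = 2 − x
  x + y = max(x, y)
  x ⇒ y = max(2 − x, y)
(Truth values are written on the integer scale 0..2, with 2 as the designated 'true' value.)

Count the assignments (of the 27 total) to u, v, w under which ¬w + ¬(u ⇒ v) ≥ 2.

11

value 2: 11 assignments (counts)
value 1: 11 assignments
value 0: 5 assignments
So 11 of the 27 assignments meet the threshold.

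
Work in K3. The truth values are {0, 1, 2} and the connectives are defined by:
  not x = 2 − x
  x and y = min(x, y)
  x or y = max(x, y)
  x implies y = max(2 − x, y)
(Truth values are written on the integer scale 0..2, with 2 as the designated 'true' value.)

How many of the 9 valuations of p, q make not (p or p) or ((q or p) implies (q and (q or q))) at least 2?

p = 0, q = 0 ↦ 2  ≥
p = 0, q = 1 ↦ 2  ≥
p = 0, q = 2 ↦ 2  ≥
p = 1, q = 0 ↦ 1  <
p = 1, q = 1 ↦ 1  <
p = 1, q = 2 ↦ 2  ≥
p = 2, q = 0 ↦ 0  <
p = 2, q = 1 ↦ 1  <
p = 2, q = 2 ↦ 2  ≥
So 5 of the 9 assignments meet the threshold.

5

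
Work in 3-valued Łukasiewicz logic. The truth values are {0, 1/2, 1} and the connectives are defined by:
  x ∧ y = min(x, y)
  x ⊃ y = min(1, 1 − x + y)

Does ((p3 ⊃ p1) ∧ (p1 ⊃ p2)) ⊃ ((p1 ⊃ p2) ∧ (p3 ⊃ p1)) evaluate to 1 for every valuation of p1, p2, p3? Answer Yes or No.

At p1 = 0, p2 = 1/2, p3 = 1/2, for instance:
p3 ⊃ p1 = 1/2 ⊃ 0 = 1/2
p1 ⊃ p2 = 0 ⊃ 1/2 = 1
(p3 ⊃ p1) ∧ (p1 ⊃ p2) = 1/2 ∧ 1 = 1/2
(p1 ⊃ p2) ∧ (p3 ⊃ p1) = 1 ∧ 1/2 = 1/2
((p3 ⊃ p1) ∧ (p1 ⊃ p2)) ⊃ ((p1 ⊃ p2) ∧ (p3 ⊃ p1)) = 1/2 ⊃ 1/2 = 1
and checking the remaining 26 assignments likewise gives ≥ 1 in every case.

Yes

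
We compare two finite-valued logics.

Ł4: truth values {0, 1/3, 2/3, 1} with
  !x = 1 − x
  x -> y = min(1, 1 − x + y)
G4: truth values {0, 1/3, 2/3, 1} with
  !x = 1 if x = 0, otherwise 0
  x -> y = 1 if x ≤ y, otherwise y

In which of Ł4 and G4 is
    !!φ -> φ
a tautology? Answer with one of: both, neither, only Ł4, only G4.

only Ł4

In Ł4: every assignment gives 1 — tautology.
In G4: at φ = 1/3 the value is 1/3 — not a tautology.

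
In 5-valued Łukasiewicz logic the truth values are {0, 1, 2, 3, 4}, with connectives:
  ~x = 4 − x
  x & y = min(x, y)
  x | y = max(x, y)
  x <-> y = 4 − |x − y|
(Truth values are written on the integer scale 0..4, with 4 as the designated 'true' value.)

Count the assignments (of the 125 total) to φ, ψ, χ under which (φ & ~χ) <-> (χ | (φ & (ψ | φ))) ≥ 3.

65

value 4: 45 assignments (counts)
value 3: 20 assignments (counts)
value 2: 25 assignments
value 1: 10 assignments
value 0: 25 assignments
So 65 of the 125 assignments meet the threshold.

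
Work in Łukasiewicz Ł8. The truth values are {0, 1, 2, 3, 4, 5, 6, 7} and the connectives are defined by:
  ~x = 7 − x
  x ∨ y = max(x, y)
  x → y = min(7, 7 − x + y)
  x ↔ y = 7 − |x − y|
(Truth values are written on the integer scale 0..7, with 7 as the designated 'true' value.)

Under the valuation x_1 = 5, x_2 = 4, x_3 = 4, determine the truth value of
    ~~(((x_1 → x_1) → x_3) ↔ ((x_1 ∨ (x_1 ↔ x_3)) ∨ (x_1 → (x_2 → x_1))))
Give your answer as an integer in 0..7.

x_1 → x_1 = 5 → 5 = 7
(x_1 → x_1) → x_3 = 7 → 4 = 4
x_1 ↔ x_3 = 5 ↔ 4 = 6
x_1 ∨ (x_1 ↔ x_3) = 5 ∨ 6 = 6
x_2 → x_1 = 4 → 5 = 7
x_1 → (x_2 → x_1) = 5 → 7 = 7
(x_1 ∨ (x_1 ↔ x_3)) ∨ (x_1 → (x_2 → x_1)) = 6 ∨ 7 = 7
((x_1 → x_1) → x_3) ↔ ((x_1 ∨ (x_1 ↔ x_3)) ∨ (x_1 → (x_2 → x_1))) = 4 ↔ 7 = 4
~(((x_1 → x_1) → x_3) ↔ ((x_1 ∨ (x_1 ↔ x_3)) ∨ (x_1 → (x_2 → x_1)))) = ~4 = 3
~~(((x_1 → x_1) → x_3) ↔ ((x_1 ∨ (x_1 ↔ x_3)) ∨ (x_1 → (x_2 → x_1)))) = ~3 = 4

4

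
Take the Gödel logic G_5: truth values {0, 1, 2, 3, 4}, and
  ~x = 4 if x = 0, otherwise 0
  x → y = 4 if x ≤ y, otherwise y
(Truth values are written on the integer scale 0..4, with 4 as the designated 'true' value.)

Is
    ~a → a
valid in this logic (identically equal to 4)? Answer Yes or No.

No

Counterexample: take a = 0.
~a = ~0 = 4
~a → a = 4 → 0 = 0
This gives 0 ≠ 4.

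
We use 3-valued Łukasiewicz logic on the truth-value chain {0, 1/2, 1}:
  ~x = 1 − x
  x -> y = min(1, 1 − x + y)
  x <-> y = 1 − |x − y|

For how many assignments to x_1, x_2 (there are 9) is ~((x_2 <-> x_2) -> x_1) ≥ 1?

3

x_1 = 0, x_2 = 0 ↦ 1  ≥
x_1 = 0, x_2 = 1/2 ↦ 1  ≥
x_1 = 0, x_2 = 1 ↦ 1  ≥
x_1 = 1/2, x_2 = 0 ↦ 1/2  <
x_1 = 1/2, x_2 = 1/2 ↦ 1/2  <
x_1 = 1/2, x_2 = 1 ↦ 1/2  <
x_1 = 1, x_2 = 0 ↦ 0  <
x_1 = 1, x_2 = 1/2 ↦ 0  <
x_1 = 1, x_2 = 1 ↦ 0  <
So 3 of the 9 assignments meet the threshold.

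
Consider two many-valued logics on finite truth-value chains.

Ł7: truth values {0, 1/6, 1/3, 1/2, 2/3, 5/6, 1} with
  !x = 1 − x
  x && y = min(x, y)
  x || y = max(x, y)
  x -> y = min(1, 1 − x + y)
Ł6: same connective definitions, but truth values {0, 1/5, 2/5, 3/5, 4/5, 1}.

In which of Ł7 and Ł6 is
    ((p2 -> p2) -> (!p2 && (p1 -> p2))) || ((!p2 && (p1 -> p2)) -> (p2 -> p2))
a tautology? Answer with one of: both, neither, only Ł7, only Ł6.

In Ł7: every assignment gives 1 — tautology.
In Ł6: every assignment gives 1 — tautology.

both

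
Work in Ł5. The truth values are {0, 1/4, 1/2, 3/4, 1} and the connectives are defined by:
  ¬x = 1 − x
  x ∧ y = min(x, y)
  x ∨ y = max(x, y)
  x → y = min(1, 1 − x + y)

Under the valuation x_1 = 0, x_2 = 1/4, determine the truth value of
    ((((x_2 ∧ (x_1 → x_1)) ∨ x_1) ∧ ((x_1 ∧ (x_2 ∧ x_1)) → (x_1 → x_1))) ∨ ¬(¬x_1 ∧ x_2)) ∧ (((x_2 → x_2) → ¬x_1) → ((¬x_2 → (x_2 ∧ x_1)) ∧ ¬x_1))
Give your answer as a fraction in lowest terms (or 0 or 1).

1/4

x_1 → x_1 = 0 → 0 = 1
x_2 ∧ (x_1 → x_1) = 1/4 ∧ 1 = 1/4
(x_2 ∧ (x_1 → x_1)) ∨ x_1 = 1/4 ∨ 0 = 1/4
x_2 ∧ x_1 = 1/4 ∧ 0 = 0
x_1 ∧ (x_2 ∧ x_1) = 0 ∧ 0 = 0
x_1 → x_1 = 0 → 0 = 1
(x_1 ∧ (x_2 ∧ x_1)) → (x_1 → x_1) = 0 → 1 = 1
((x_2 ∧ (x_1 → x_1)) ∨ x_1) ∧ ((x_1 ∧ (x_2 ∧ x_1)) → (x_1 → x_1)) = 1/4 ∧ 1 = 1/4
¬x_1 = ¬0 = 1
¬x_1 ∧ x_2 = 1 ∧ 1/4 = 1/4
¬(¬x_1 ∧ x_2) = ¬1/4 = 3/4
(((x_2 ∧ (x_1 → x_1)) ∨ x_1) ∧ ((x_1 ∧ (x_2 ∧ x_1)) → (x_1 → x_1))) ∨ ¬(¬x_1 ∧ x_2) = 1/4 ∨ 3/4 = 3/4
x_2 → x_2 = 1/4 → 1/4 = 1
¬x_1 = ¬0 = 1
(x_2 → x_2) → ¬x_1 = 1 → 1 = 1
¬x_2 = ¬1/4 = 3/4
x_2 ∧ x_1 = 1/4 ∧ 0 = 0
¬x_2 → (x_2 ∧ x_1) = 3/4 → 0 = 1/4
¬x_1 = ¬0 = 1
(¬x_2 → (x_2 ∧ x_1)) ∧ ¬x_1 = 1/4 ∧ 1 = 1/4
((x_2 → x_2) → ¬x_1) → ((¬x_2 → (x_2 ∧ x_1)) ∧ ¬x_1) = 1 → 1/4 = 1/4
((((x_2 ∧ (x_1 → x_1)) ∨ x_1) ∧ ((x_1 ∧ (x_2 ∧ x_1)) → (x_1 → x_1))) ∨ ¬(¬x_1 ∧ x_2)) ∧ (((x_2 → x_2) → ¬x_1) → ((¬x_2 → (x_2 ∧ x_1)) ∧ ¬x_1)) = 3/4 ∧ 1/4 = 1/4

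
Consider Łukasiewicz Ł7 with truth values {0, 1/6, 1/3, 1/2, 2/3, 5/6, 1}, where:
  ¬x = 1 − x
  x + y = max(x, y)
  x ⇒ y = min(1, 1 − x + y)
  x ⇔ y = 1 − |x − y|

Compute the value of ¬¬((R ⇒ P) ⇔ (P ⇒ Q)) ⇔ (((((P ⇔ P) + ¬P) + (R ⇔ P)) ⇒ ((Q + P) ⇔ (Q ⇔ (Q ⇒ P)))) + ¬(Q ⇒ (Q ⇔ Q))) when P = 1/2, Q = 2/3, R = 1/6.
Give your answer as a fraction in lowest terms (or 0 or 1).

R ⇒ P = 1/6 ⇒ 1/2 = 1
P ⇒ Q = 1/2 ⇒ 2/3 = 1
(R ⇒ P) ⇔ (P ⇒ Q) = 1 ⇔ 1 = 1
¬((R ⇒ P) ⇔ (P ⇒ Q)) = ¬1 = 0
¬¬((R ⇒ P) ⇔ (P ⇒ Q)) = ¬0 = 1
P ⇔ P = 1/2 ⇔ 1/2 = 1
¬P = ¬1/2 = 1/2
(P ⇔ P) + ¬P = 1 + 1/2 = 1
R ⇔ P = 1/6 ⇔ 1/2 = 2/3
((P ⇔ P) + ¬P) + (R ⇔ P) = 1 + 2/3 = 1
Q + P = 2/3 + 1/2 = 2/3
Q ⇒ P = 2/3 ⇒ 1/2 = 5/6
Q ⇔ (Q ⇒ P) = 2/3 ⇔ 5/6 = 5/6
(Q + P) ⇔ (Q ⇔ (Q ⇒ P)) = 2/3 ⇔ 5/6 = 5/6
(((P ⇔ P) + ¬P) + (R ⇔ P)) ⇒ ((Q + P) ⇔ (Q ⇔ (Q ⇒ P))) = 1 ⇒ 5/6 = 5/6
Q ⇔ Q = 2/3 ⇔ 2/3 = 1
Q ⇒ (Q ⇔ Q) = 2/3 ⇒ 1 = 1
¬(Q ⇒ (Q ⇔ Q)) = ¬1 = 0
((((P ⇔ P) + ¬P) + (R ⇔ P)) ⇒ ((Q + P) ⇔ (Q ⇔ (Q ⇒ P)))) + ¬(Q ⇒ (Q ⇔ Q)) = 5/6 + 0 = 5/6
¬¬((R ⇒ P) ⇔ (P ⇒ Q)) ⇔ (((((P ⇔ P) + ¬P) + (R ⇔ P)) ⇒ ((Q + P) ⇔ (Q ⇔ (Q ⇒ P)))) + ¬(Q ⇒ (Q ⇔ Q))) = 1 ⇔ 5/6 = 5/6

5/6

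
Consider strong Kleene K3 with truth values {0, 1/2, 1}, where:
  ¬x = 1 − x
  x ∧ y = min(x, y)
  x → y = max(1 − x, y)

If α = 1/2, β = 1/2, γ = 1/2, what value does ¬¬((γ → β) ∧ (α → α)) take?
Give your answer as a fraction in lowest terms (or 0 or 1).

γ → β = 1/2 → 1/2 = 1/2
α → α = 1/2 → 1/2 = 1/2
(γ → β) ∧ (α → α) = 1/2 ∧ 1/2 = 1/2
¬((γ → β) ∧ (α → α)) = ¬1/2 = 1/2
¬¬((γ → β) ∧ (α → α)) = ¬1/2 = 1/2

1/2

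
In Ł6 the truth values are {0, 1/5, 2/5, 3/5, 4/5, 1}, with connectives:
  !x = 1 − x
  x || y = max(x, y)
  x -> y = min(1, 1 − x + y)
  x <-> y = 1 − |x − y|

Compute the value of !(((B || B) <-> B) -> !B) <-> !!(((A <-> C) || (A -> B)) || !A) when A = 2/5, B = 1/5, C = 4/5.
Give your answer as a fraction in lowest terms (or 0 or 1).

2/5

B || B = 1/5 || 1/5 = 1/5
(B || B) <-> B = 1/5 <-> 1/5 = 1
!B = !1/5 = 4/5
((B || B) <-> B) -> !B = 1 -> 4/5 = 4/5
!(((B || B) <-> B) -> !B) = !4/5 = 1/5
A <-> C = 2/5 <-> 4/5 = 3/5
A -> B = 2/5 -> 1/5 = 4/5
(A <-> C) || (A -> B) = 3/5 || 4/5 = 4/5
!A = !2/5 = 3/5
((A <-> C) || (A -> B)) || !A = 4/5 || 3/5 = 4/5
!(((A <-> C) || (A -> B)) || !A) = !4/5 = 1/5
!!(((A <-> C) || (A -> B)) || !A) = !1/5 = 4/5
!(((B || B) <-> B) -> !B) <-> !!(((A <-> C) || (A -> B)) || !A) = 1/5 <-> 4/5 = 2/5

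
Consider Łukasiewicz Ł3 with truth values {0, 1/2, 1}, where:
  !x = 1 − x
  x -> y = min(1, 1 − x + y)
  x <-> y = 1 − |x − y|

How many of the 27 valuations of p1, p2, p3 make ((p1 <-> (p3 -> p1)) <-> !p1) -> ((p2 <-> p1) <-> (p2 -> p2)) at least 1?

20

value 1: 20 assignments (counts)
value 1/2: 6 assignments
value 0: 1 assignment
So 20 of the 27 assignments meet the threshold.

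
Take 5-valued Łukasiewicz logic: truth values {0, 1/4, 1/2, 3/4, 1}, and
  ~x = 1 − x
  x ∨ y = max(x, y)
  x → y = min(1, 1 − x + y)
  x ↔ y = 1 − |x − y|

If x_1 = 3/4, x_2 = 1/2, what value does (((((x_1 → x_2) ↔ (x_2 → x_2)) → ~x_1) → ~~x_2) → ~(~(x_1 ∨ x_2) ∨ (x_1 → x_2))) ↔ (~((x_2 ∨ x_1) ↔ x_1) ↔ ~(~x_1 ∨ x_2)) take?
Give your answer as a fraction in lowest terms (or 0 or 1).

3/4

x_1 → x_2 = 3/4 → 1/2 = 3/4
x_2 → x_2 = 1/2 → 1/2 = 1
(x_1 → x_2) ↔ (x_2 → x_2) = 3/4 ↔ 1 = 3/4
~x_1 = ~3/4 = 1/4
((x_1 → x_2) ↔ (x_2 → x_2)) → ~x_1 = 3/4 → 1/4 = 1/2
~x_2 = ~1/2 = 1/2
~~x_2 = ~1/2 = 1/2
(((x_1 → x_2) ↔ (x_2 → x_2)) → ~x_1) → ~~x_2 = 1/2 → 1/2 = 1
x_1 ∨ x_2 = 3/4 ∨ 1/2 = 3/4
~(x_1 ∨ x_2) = ~3/4 = 1/4
x_1 → x_2 = 3/4 → 1/2 = 3/4
~(x_1 ∨ x_2) ∨ (x_1 → x_2) = 1/4 ∨ 3/4 = 3/4
~(~(x_1 ∨ x_2) ∨ (x_1 → x_2)) = ~3/4 = 1/4
((((x_1 → x_2) ↔ (x_2 → x_2)) → ~x_1) → ~~x_2) → ~(~(x_1 ∨ x_2) ∨ (x_1 → x_2)) = 1 → 1/4 = 1/4
x_2 ∨ x_1 = 1/2 ∨ 3/4 = 3/4
(x_2 ∨ x_1) ↔ x_1 = 3/4 ↔ 3/4 = 1
~((x_2 ∨ x_1) ↔ x_1) = ~1 = 0
~x_1 = ~3/4 = 1/4
~x_1 ∨ x_2 = 1/4 ∨ 1/2 = 1/2
~(~x_1 ∨ x_2) = ~1/2 = 1/2
~((x_2 ∨ x_1) ↔ x_1) ↔ ~(~x_1 ∨ x_2) = 0 ↔ 1/2 = 1/2
(((((x_1 → x_2) ↔ (x_2 → x_2)) → ~x_1) → ~~x_2) → ~(~(x_1 ∨ x_2) ∨ (x_1 → x_2))) ↔ (~((x_2 ∨ x_1) ↔ x_1) ↔ ~(~x_1 ∨ x_2)) = 1/4 ↔ 1/2 = 3/4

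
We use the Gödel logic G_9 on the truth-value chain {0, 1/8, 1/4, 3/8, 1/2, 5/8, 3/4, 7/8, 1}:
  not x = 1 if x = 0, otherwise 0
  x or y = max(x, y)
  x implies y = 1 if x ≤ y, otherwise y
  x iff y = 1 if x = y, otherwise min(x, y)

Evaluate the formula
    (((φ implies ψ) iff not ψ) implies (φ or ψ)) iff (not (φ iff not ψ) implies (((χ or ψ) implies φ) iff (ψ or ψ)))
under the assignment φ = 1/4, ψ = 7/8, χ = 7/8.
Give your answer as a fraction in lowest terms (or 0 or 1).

1/4

φ implies ψ = 1/4 implies 7/8 = 1
not ψ = not 7/8 = 0
(φ implies ψ) iff not ψ = 1 iff 0 = 0
φ or ψ = 1/4 or 7/8 = 7/8
((φ implies ψ) iff not ψ) implies (φ or ψ) = 0 implies 7/8 = 1
not ψ = not 7/8 = 0
φ iff not ψ = 1/4 iff 0 = 0
not (φ iff not ψ) = not 0 = 1
χ or ψ = 7/8 or 7/8 = 7/8
(χ or ψ) implies φ = 7/8 implies 1/4 = 1/4
ψ or ψ = 7/8 or 7/8 = 7/8
((χ or ψ) implies φ) iff (ψ or ψ) = 1/4 iff 7/8 = 1/4
not (φ iff not ψ) implies (((χ or ψ) implies φ) iff (ψ or ψ)) = 1 implies 1/4 = 1/4
(((φ implies ψ) iff not ψ) implies (φ or ψ)) iff (not (φ iff not ψ) implies (((χ or ψ) implies φ) iff (ψ or ψ))) = 1 iff 1/4 = 1/4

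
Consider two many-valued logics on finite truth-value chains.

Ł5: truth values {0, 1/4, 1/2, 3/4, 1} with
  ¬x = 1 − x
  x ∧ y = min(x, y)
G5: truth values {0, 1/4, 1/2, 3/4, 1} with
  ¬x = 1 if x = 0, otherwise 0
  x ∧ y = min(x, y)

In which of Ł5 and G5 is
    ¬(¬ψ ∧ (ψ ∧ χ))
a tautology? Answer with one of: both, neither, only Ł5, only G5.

In Ł5: at ψ = 1/4, χ = 1/4 the value is 3/4 — not a tautology.
In G5: every assignment gives 1 — tautology.

only G5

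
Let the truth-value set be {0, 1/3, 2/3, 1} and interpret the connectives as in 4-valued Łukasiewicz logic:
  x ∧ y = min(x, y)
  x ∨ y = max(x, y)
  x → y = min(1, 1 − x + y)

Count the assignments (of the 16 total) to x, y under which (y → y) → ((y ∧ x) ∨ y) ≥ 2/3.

x = 0, y = 0 ↦ 0  <
x = 0, y = 1/3 ↦ 1/3  <
x = 0, y = 2/3 ↦ 2/3  ≥
x = 0, y = 1 ↦ 1  ≥
x = 1/3, y = 0 ↦ 0  <
x = 1/3, y = 1/3 ↦ 1/3  <
x = 1/3, y = 2/3 ↦ 2/3  ≥
x = 1/3, y = 1 ↦ 1  ≥
x = 2/3, y = 0 ↦ 0  <
x = 2/3, y = 1/3 ↦ 1/3  <
x = 2/3, y = 2/3 ↦ 2/3  ≥
x = 2/3, y = 1 ↦ 1  ≥
x = 1, y = 0 ↦ 0  <
x = 1, y = 1/3 ↦ 1/3  <
x = 1, y = 2/3 ↦ 2/3  ≥
x = 1, y = 1 ↦ 1  ≥
So 8 of the 16 assignments meet the threshold.

8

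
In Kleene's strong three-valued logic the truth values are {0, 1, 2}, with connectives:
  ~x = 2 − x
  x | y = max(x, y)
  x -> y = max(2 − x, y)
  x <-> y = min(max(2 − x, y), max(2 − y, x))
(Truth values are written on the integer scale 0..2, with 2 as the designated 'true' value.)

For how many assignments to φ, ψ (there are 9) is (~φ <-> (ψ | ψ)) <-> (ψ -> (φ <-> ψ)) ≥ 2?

φ = 0, ψ = 0 ↦ 0  <
φ = 0, ψ = 1 ↦ 1  <
φ = 0, ψ = 2 ↦ 0  <
φ = 1, ψ = 0 ↦ 1  <
φ = 1, ψ = 1 ↦ 1  <
φ = 1, ψ = 2 ↦ 1  <
φ = 2, ψ = 0 ↦ 2  ≥
φ = 2, ψ = 1 ↦ 1  <
φ = 2, ψ = 2 ↦ 0  <
So 1 of the 9 assignments meets the threshold.

1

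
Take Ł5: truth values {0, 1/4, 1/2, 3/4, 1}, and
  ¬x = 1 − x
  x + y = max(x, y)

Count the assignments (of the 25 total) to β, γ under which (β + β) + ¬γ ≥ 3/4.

value 1: 9 assignments (counts)
value 3/4: 7 assignments (counts)
value 1/2: 5 assignments
value 1/4: 3 assignments
value 0: 1 assignment
So 16 of the 25 assignments meet the threshold.

16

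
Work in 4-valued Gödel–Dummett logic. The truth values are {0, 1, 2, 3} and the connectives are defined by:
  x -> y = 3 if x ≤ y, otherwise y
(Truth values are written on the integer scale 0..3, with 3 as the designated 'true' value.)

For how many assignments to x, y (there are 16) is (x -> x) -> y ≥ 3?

x = 0, y = 0 ↦ 0  <
x = 0, y = 1 ↦ 1  <
x = 0, y = 2 ↦ 2  <
x = 0, y = 3 ↦ 3  ≥
x = 1, y = 0 ↦ 0  <
x = 1, y = 1 ↦ 1  <
x = 1, y = 2 ↦ 2  <
x = 1, y = 3 ↦ 3  ≥
x = 2, y = 0 ↦ 0  <
x = 2, y = 1 ↦ 1  <
x = 2, y = 2 ↦ 2  <
x = 2, y = 3 ↦ 3  ≥
x = 3, y = 0 ↦ 0  <
x = 3, y = 1 ↦ 1  <
x = 3, y = 2 ↦ 2  <
x = 3, y = 3 ↦ 3  ≥
So 4 of the 16 assignments meet the threshold.

4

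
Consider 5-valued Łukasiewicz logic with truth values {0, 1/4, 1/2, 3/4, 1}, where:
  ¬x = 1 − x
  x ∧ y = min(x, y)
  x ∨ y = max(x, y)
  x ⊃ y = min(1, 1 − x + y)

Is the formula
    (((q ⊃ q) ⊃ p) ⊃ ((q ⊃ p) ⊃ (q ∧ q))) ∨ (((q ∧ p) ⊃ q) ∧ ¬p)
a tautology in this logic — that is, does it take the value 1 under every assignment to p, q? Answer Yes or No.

Counterexample: take p = 1/4, q = 0.
q ⊃ q = 0 ⊃ 0 = 1
(q ⊃ q) ⊃ p = 1 ⊃ 1/4 = 1/4
q ⊃ p = 0 ⊃ 1/4 = 1
q ∧ q = 0 ∧ 0 = 0
(q ⊃ p) ⊃ (q ∧ q) = 1 ⊃ 0 = 0
((q ⊃ q) ⊃ p) ⊃ ((q ⊃ p) ⊃ (q ∧ q)) = 1/4 ⊃ 0 = 3/4
q ∧ p = 0 ∧ 1/4 = 0
(q ∧ p) ⊃ q = 0 ⊃ 0 = 1
¬p = ¬1/4 = 3/4
((q ∧ p) ⊃ q) ∧ ¬p = 1 ∧ 3/4 = 3/4
(((q ⊃ q) ⊃ p) ⊃ ((q ⊃ p) ⊃ (q ∧ q))) ∨ (((q ∧ p) ⊃ q) ∧ ¬p) = 3/4 ∨ 3/4 = 3/4
This gives 3/4 ≠ 1.

No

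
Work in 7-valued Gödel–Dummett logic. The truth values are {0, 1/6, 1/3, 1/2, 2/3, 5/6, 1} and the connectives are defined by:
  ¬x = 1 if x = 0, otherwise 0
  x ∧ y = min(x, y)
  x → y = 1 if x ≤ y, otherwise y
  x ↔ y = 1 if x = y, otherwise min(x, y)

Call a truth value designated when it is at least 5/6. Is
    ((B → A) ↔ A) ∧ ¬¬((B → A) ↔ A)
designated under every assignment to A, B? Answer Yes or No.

Counterexample: take A = 0, B = 0.
B → A = 0 → 0 = 1
(B → A) ↔ A = 1 ↔ 0 = 0
¬((B → A) ↔ A) = ¬0 = 1
¬¬((B → A) ↔ A) = ¬1 = 0
((B → A) ↔ A) ∧ ¬¬((B → A) ↔ A) = 0 ∧ 0 = 0
This gives 0, which is below 5/6.

No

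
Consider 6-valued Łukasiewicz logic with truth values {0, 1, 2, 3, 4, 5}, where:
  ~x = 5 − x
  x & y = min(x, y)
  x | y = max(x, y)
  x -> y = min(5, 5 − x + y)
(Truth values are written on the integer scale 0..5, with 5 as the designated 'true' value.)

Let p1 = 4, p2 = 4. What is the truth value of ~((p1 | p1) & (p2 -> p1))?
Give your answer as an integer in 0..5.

1

p1 | p1 = 4 | 4 = 4
p2 -> p1 = 4 -> 4 = 5
(p1 | p1) & (p2 -> p1) = 4 & 5 = 4
~((p1 | p1) & (p2 -> p1)) = ~4 = 1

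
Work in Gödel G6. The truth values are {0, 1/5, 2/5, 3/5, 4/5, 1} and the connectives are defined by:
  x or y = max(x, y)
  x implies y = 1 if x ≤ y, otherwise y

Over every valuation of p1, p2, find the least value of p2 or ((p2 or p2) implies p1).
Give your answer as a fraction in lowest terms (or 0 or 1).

Take p1 = 0, p2 = 1/5:
p2 or p2 = 1/5 or 1/5 = 1/5
(p2 or p2) implies p1 = 1/5 implies 0 = 0
p2 or ((p2 or p2) implies p1) = 1/5 or 0 = 1/5
No assignment yields a value below 1/5, so this is the minimum.

1/5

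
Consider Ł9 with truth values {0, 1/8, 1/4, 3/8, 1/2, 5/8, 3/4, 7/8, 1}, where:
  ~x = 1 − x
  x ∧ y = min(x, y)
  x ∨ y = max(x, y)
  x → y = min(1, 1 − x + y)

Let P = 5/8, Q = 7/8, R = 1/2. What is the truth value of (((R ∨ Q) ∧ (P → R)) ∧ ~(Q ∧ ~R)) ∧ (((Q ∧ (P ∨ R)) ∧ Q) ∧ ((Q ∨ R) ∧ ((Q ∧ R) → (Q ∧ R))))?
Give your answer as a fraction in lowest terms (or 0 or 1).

R ∨ Q = 1/2 ∨ 7/8 = 7/8
P → R = 5/8 → 1/2 = 7/8
(R ∨ Q) ∧ (P → R) = 7/8 ∧ 7/8 = 7/8
~R = ~1/2 = 1/2
Q ∧ ~R = 7/8 ∧ 1/2 = 1/2
~(Q ∧ ~R) = ~1/2 = 1/2
((R ∨ Q) ∧ (P → R)) ∧ ~(Q ∧ ~R) = 7/8 ∧ 1/2 = 1/2
P ∨ R = 5/8 ∨ 1/2 = 5/8
Q ∧ (P ∨ R) = 7/8 ∧ 5/8 = 5/8
(Q ∧ (P ∨ R)) ∧ Q = 5/8 ∧ 7/8 = 5/8
Q ∨ R = 7/8 ∨ 1/2 = 7/8
Q ∧ R = 7/8 ∧ 1/2 = 1/2
Q ∧ R = 7/8 ∧ 1/2 = 1/2
(Q ∧ R) → (Q ∧ R) = 1/2 → 1/2 = 1
(Q ∨ R) ∧ ((Q ∧ R) → (Q ∧ R)) = 7/8 ∧ 1 = 7/8
((Q ∧ (P ∨ R)) ∧ Q) ∧ ((Q ∨ R) ∧ ((Q ∧ R) → (Q ∧ R))) = 5/8 ∧ 7/8 = 5/8
(((R ∨ Q) ∧ (P → R)) ∧ ~(Q ∧ ~R)) ∧ (((Q ∧ (P ∨ R)) ∧ Q) ∧ ((Q ∨ R) ∧ ((Q ∧ R) → (Q ∧ R)))) = 1/2 ∧ 5/8 = 1/2

1/2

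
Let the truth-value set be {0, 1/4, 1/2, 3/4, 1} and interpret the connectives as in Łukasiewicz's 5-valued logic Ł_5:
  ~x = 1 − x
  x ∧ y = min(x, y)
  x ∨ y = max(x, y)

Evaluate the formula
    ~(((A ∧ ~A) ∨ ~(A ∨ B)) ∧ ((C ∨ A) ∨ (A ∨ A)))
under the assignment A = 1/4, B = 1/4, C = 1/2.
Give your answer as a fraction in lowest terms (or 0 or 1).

1/2

~A = ~1/4 = 3/4
A ∧ ~A = 1/4 ∧ 3/4 = 1/4
A ∨ B = 1/4 ∨ 1/4 = 1/4
~(A ∨ B) = ~1/4 = 3/4
(A ∧ ~A) ∨ ~(A ∨ B) = 1/4 ∨ 3/4 = 3/4
C ∨ A = 1/2 ∨ 1/4 = 1/2
A ∨ A = 1/4 ∨ 1/4 = 1/4
(C ∨ A) ∨ (A ∨ A) = 1/2 ∨ 1/4 = 1/2
((A ∧ ~A) ∨ ~(A ∨ B)) ∧ ((C ∨ A) ∨ (A ∨ A)) = 3/4 ∧ 1/2 = 1/2
~(((A ∧ ~A) ∨ ~(A ∨ B)) ∧ ((C ∨ A) ∨ (A ∨ A))) = ~1/2 = 1/2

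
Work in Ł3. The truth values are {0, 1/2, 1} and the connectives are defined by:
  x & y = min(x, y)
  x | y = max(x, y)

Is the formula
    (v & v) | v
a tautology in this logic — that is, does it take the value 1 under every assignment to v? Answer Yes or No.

Counterexample: take v = 0.
v & v = 0 & 0 = 0
(v & v) | v = 0 | 0 = 0
This gives 0 ≠ 1.

No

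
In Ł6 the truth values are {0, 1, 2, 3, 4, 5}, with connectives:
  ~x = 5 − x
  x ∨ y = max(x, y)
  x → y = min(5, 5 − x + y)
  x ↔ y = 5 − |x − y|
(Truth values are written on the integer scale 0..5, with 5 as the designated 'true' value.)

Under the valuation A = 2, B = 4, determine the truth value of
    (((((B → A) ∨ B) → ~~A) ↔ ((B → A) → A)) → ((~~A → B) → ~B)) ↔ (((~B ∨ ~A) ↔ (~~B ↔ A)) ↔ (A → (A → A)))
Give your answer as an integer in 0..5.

B → A = 4 → 2 = 3
(B → A) ∨ B = 3 ∨ 4 = 4
~A = ~2 = 3
~~A = ~3 = 2
((B → A) ∨ B) → ~~A = 4 → 2 = 3
B → A = 4 → 2 = 3
(B → A) → A = 3 → 2 = 4
(((B → A) ∨ B) → ~~A) ↔ ((B → A) → A) = 3 ↔ 4 = 4
~A = ~2 = 3
~~A = ~3 = 2
~~A → B = 2 → 4 = 5
~B = ~4 = 1
(~~A → B) → ~B = 5 → 1 = 1
((((B → A) ∨ B) → ~~A) ↔ ((B → A) → A)) → ((~~A → B) → ~B) = 4 → 1 = 2
~B = ~4 = 1
~A = ~2 = 3
~B ∨ ~A = 1 ∨ 3 = 3
~B = ~4 = 1
~~B = ~1 = 4
~~B ↔ A = 4 ↔ 2 = 3
(~B ∨ ~A) ↔ (~~B ↔ A) = 3 ↔ 3 = 5
A → A = 2 → 2 = 5
A → (A → A) = 2 → 5 = 5
((~B ∨ ~A) ↔ (~~B ↔ A)) ↔ (A → (A → A)) = 5 ↔ 5 = 5
(((((B → A) ∨ B) → ~~A) ↔ ((B → A) → A)) → ((~~A → B) → ~B)) ↔ (((~B ∨ ~A) ↔ (~~B ↔ A)) ↔ (A → (A → A))) = 2 ↔ 5 = 2

2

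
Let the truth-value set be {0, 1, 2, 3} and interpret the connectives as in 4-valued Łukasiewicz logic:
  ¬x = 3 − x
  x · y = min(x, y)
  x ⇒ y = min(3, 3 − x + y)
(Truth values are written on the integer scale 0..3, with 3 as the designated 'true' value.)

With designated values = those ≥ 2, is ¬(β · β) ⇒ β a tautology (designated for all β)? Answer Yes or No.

No

Counterexample: take β = 0.
β · β = 0 · 0 = 0
¬(β · β) = ¬0 = 3
¬(β · β) ⇒ β = 3 ⇒ 0 = 0
This gives 0, which is below 2.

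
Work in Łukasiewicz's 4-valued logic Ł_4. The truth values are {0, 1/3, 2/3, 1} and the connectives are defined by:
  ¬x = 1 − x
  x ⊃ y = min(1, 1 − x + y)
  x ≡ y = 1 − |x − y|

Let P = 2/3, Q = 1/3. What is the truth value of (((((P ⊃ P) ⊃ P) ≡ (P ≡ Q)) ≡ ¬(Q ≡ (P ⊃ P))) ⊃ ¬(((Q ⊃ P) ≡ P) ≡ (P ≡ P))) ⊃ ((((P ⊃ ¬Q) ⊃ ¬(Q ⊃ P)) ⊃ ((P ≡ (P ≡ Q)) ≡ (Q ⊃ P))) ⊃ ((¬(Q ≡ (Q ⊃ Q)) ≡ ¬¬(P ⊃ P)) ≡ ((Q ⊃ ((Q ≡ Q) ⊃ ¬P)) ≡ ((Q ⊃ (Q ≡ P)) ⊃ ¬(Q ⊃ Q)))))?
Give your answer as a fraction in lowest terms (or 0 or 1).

2/3

P ⊃ P = 2/3 ⊃ 2/3 = 1
(P ⊃ P) ⊃ P = 1 ⊃ 2/3 = 2/3
P ≡ Q = 2/3 ≡ 1/3 = 2/3
((P ⊃ P) ⊃ P) ≡ (P ≡ Q) = 2/3 ≡ 2/3 = 1
P ⊃ P = 2/3 ⊃ 2/3 = 1
Q ≡ (P ⊃ P) = 1/3 ≡ 1 = 1/3
¬(Q ≡ (P ⊃ P)) = ¬1/3 = 2/3
(((P ⊃ P) ⊃ P) ≡ (P ≡ Q)) ≡ ¬(Q ≡ (P ⊃ P)) = 1 ≡ 2/3 = 2/3
Q ⊃ P = 1/3 ⊃ 2/3 = 1
(Q ⊃ P) ≡ P = 1 ≡ 2/3 = 2/3
P ≡ P = 2/3 ≡ 2/3 = 1
((Q ⊃ P) ≡ P) ≡ (P ≡ P) = 2/3 ≡ 1 = 2/3
¬(((Q ⊃ P) ≡ P) ≡ (P ≡ P)) = ¬2/3 = 1/3
((((P ⊃ P) ⊃ P) ≡ (P ≡ Q)) ≡ ¬(Q ≡ (P ⊃ P))) ⊃ ¬(((Q ⊃ P) ≡ P) ≡ (P ≡ P)) = 2/3 ⊃ 1/3 = 2/3
¬Q = ¬1/3 = 2/3
P ⊃ ¬Q = 2/3 ⊃ 2/3 = 1
Q ⊃ P = 1/3 ⊃ 2/3 = 1
¬(Q ⊃ P) = ¬1 = 0
(P ⊃ ¬Q) ⊃ ¬(Q ⊃ P) = 1 ⊃ 0 = 0
P ≡ Q = 2/3 ≡ 1/3 = 2/3
P ≡ (P ≡ Q) = 2/3 ≡ 2/3 = 1
Q ⊃ P = 1/3 ⊃ 2/3 = 1
(P ≡ (P ≡ Q)) ≡ (Q ⊃ P) = 1 ≡ 1 = 1
((P ⊃ ¬Q) ⊃ ¬(Q ⊃ P)) ⊃ ((P ≡ (P ≡ Q)) ≡ (Q ⊃ P)) = 0 ⊃ 1 = 1
Q ⊃ Q = 1/3 ⊃ 1/3 = 1
Q ≡ (Q ⊃ Q) = 1/3 ≡ 1 = 1/3
¬(Q ≡ (Q ⊃ Q)) = ¬1/3 = 2/3
P ⊃ P = 2/3 ⊃ 2/3 = 1
¬(P ⊃ P) = ¬1 = 0
¬¬(P ⊃ P) = ¬0 = 1
¬(Q ≡ (Q ⊃ Q)) ≡ ¬¬(P ⊃ P) = 2/3 ≡ 1 = 2/3
Q ≡ Q = 1/3 ≡ 1/3 = 1
¬P = ¬2/3 = 1/3
(Q ≡ Q) ⊃ ¬P = 1 ⊃ 1/3 = 1/3
Q ⊃ ((Q ≡ Q) ⊃ ¬P) = 1/3 ⊃ 1/3 = 1
Q ≡ P = 1/3 ≡ 2/3 = 2/3
Q ⊃ (Q ≡ P) = 1/3 ⊃ 2/3 = 1
Q ⊃ Q = 1/3 ⊃ 1/3 = 1
¬(Q ⊃ Q) = ¬1 = 0
(Q ⊃ (Q ≡ P)) ⊃ ¬(Q ⊃ Q) = 1 ⊃ 0 = 0
(Q ⊃ ((Q ≡ Q) ⊃ ¬P)) ≡ ((Q ⊃ (Q ≡ P)) ⊃ ¬(Q ⊃ Q)) = 1 ≡ 0 = 0
(¬(Q ≡ (Q ⊃ Q)) ≡ ¬¬(P ⊃ P)) ≡ ((Q ⊃ ((Q ≡ Q) ⊃ ¬P)) ≡ ((Q ⊃ (Q ≡ P)) ⊃ ¬(Q ⊃ Q))) = 2/3 ≡ 0 = 1/3
(((P ⊃ ¬Q) ⊃ ¬(Q ⊃ P)) ⊃ ((P ≡ (P ≡ Q)) ≡ (Q ⊃ P))) ⊃ ((¬(Q ≡ (Q ⊃ Q)) ≡ ¬¬(P ⊃ P)) ≡ ((Q ⊃ ((Q ≡ Q) ⊃ ¬P)) ≡ ((Q ⊃ (Q ≡ P)) ⊃ ¬(Q ⊃ Q)))) = 1 ⊃ 1/3 = 1/3
(((((P ⊃ P) ⊃ P) ≡ (P ≡ Q)) ≡ ¬(Q ≡ (P ⊃ P))) ⊃ ¬(((Q ⊃ P) ≡ P) ≡ (P ≡ P))) ⊃ ((((P ⊃ ¬Q) ⊃ ¬(Q ⊃ P)) ⊃ ((P ≡ (P ≡ Q)) ≡ (Q ⊃ P))) ⊃ ((¬(Q ≡ (Q ⊃ Q)) ≡ ¬¬(P ⊃ P)) ≡ ((Q ⊃ ((Q ≡ Q) ⊃ ¬P)) ≡ ((Q ⊃ (Q ≡ P)) ⊃ ¬(Q ⊃ Q))))) = 2/3 ⊃ 1/3 = 2/3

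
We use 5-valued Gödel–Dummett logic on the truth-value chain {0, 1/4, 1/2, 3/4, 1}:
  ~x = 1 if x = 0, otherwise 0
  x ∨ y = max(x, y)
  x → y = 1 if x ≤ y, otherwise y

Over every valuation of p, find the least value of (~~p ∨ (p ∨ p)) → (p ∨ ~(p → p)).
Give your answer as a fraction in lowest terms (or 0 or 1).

1/4

Take p = 1/4:
~p = ~1/4 = 0
~~p = ~0 = 1
p ∨ p = 1/4 ∨ 1/4 = 1/4
~~p ∨ (p ∨ p) = 1 ∨ 1/4 = 1
p → p = 1/4 → 1/4 = 1
~(p → p) = ~1 = 0
p ∨ ~(p → p) = 1/4 ∨ 0 = 1/4
(~~p ∨ (p ∨ p)) → (p ∨ ~(p → p)) = 1 → 1/4 = 1/4
No assignment yields a value below 1/4, so this is the minimum.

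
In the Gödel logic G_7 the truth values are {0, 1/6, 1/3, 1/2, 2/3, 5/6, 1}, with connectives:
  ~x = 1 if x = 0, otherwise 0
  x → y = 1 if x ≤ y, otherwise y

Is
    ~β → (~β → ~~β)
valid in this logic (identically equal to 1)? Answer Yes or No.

Counterexample: take β = 0.
~β = ~0 = 1
~β = ~0 = 1
~β = ~0 = 1
~~β = ~1 = 0
~β → ~~β = 1 → 0 = 0
~β → (~β → ~~β) = 1 → 0 = 0
This gives 0 ≠ 1.

No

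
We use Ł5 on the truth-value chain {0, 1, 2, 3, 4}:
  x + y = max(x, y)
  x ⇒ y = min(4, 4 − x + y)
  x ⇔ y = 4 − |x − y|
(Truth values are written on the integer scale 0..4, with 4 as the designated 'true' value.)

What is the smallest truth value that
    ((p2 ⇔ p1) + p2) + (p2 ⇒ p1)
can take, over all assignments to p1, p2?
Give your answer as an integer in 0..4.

Take p1 = 0, p2 = 2:
p2 ⇔ p1 = 2 ⇔ 0 = 2
(p2 ⇔ p1) + p2 = 2 + 2 = 2
p2 ⇒ p1 = 2 ⇒ 0 = 2
((p2 ⇔ p1) + p2) + (p2 ⇒ p1) = 2 + 2 = 2
No assignment yields a value below 2, so this is the minimum.

2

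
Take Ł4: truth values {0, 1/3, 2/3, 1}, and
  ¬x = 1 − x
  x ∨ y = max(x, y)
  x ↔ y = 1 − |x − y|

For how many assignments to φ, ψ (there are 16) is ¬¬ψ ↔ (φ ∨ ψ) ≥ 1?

φ = 0, ψ = 0 ↦ 1  ≥
φ = 0, ψ = 1/3 ↦ 1  ≥
φ = 0, ψ = 2/3 ↦ 1  ≥
φ = 0, ψ = 1 ↦ 1  ≥
φ = 1/3, ψ = 0 ↦ 2/3  <
φ = 1/3, ψ = 1/3 ↦ 1  ≥
φ = 1/3, ψ = 2/3 ↦ 1  ≥
φ = 1/3, ψ = 1 ↦ 1  ≥
φ = 2/3, ψ = 0 ↦ 1/3  <
φ = 2/3, ψ = 1/3 ↦ 2/3  <
φ = 2/3, ψ = 2/3 ↦ 1  ≥
φ = 2/3, ψ = 1 ↦ 1  ≥
φ = 1, ψ = 0 ↦ 0  <
φ = 1, ψ = 1/3 ↦ 1/3  <
φ = 1, ψ = 2/3 ↦ 2/3  <
φ = 1, ψ = 1 ↦ 1  ≥
So 10 of the 16 assignments meet the threshold.

10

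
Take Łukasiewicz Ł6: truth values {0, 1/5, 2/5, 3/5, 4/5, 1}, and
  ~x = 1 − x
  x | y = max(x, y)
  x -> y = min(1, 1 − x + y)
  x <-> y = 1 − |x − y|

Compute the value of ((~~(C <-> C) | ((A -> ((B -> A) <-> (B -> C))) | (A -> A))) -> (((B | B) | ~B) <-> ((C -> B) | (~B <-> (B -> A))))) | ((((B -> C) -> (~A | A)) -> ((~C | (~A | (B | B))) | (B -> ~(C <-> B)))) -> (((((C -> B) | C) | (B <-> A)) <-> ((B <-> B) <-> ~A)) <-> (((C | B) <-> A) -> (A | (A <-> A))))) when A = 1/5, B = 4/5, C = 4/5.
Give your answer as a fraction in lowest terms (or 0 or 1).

4/5

C <-> C = 4/5 <-> 4/5 = 1
~(C <-> C) = ~1 = 0
~~(C <-> C) = ~0 = 1
B -> A = 4/5 -> 1/5 = 2/5
B -> C = 4/5 -> 4/5 = 1
(B -> A) <-> (B -> C) = 2/5 <-> 1 = 2/5
A -> ((B -> A) <-> (B -> C)) = 1/5 -> 2/5 = 1
A -> A = 1/5 -> 1/5 = 1
(A -> ((B -> A) <-> (B -> C))) | (A -> A) = 1 | 1 = 1
~~(C <-> C) | ((A -> ((B -> A) <-> (B -> C))) | (A -> A)) = 1 | 1 = 1
B | B = 4/5 | 4/5 = 4/5
~B = ~4/5 = 1/5
(B | B) | ~B = 4/5 | 1/5 = 4/5
C -> B = 4/5 -> 4/5 = 1
~B = ~4/5 = 1/5
B -> A = 4/5 -> 1/5 = 2/5
~B <-> (B -> A) = 1/5 <-> 2/5 = 4/5
(C -> B) | (~B <-> (B -> A)) = 1 | 4/5 = 1
((B | B) | ~B) <-> ((C -> B) | (~B <-> (B -> A))) = 4/5 <-> 1 = 4/5
(~~(C <-> C) | ((A -> ((B -> A) <-> (B -> C))) | (A -> A))) -> (((B | B) | ~B) <-> ((C -> B) | (~B <-> (B -> A)))) = 1 -> 4/5 = 4/5
B -> C = 4/5 -> 4/5 = 1
~A = ~1/5 = 4/5
~A | A = 4/5 | 1/5 = 4/5
(B -> C) -> (~A | A) = 1 -> 4/5 = 4/5
~C = ~4/5 = 1/5
~A = ~1/5 = 4/5
B | B = 4/5 | 4/5 = 4/5
~A | (B | B) = 4/5 | 4/5 = 4/5
~C | (~A | (B | B)) = 1/5 | 4/5 = 4/5
C <-> B = 4/5 <-> 4/5 = 1
~(C <-> B) = ~1 = 0
B -> ~(C <-> B) = 4/5 -> 0 = 1/5
(~C | (~A | (B | B))) | (B -> ~(C <-> B)) = 4/5 | 1/5 = 4/5
((B -> C) -> (~A | A)) -> ((~C | (~A | (B | B))) | (B -> ~(C <-> B))) = 4/5 -> 4/5 = 1
C -> B = 4/5 -> 4/5 = 1
(C -> B) | C = 1 | 4/5 = 1
B <-> A = 4/5 <-> 1/5 = 2/5
((C -> B) | C) | (B <-> A) = 1 | 2/5 = 1
B <-> B = 4/5 <-> 4/5 = 1
~A = ~1/5 = 4/5
(B <-> B) <-> ~A = 1 <-> 4/5 = 4/5
(((C -> B) | C) | (B <-> A)) <-> ((B <-> B) <-> ~A) = 1 <-> 4/5 = 4/5
C | B = 4/5 | 4/5 = 4/5
(C | B) <-> A = 4/5 <-> 1/5 = 2/5
A <-> A = 1/5 <-> 1/5 = 1
A | (A <-> A) = 1/5 | 1 = 1
((C | B) <-> A) -> (A | (A <-> A)) = 2/5 -> 1 = 1
((((C -> B) | C) | (B <-> A)) <-> ((B <-> B) <-> ~A)) <-> (((C | B) <-> A) -> (A | (A <-> A))) = 4/5 <-> 1 = 4/5
(((B -> C) -> (~A | A)) -> ((~C | (~A | (B | B))) | (B -> ~(C <-> B)))) -> (((((C -> B) | C) | (B <-> A)) <-> ((B <-> B) <-> ~A)) <-> (((C | B) <-> A) -> (A | (A <-> A)))) = 1 -> 4/5 = 4/5
((~~(C <-> C) | ((A -> ((B -> A) <-> (B -> C))) | (A -> A))) -> (((B | B) | ~B) <-> ((C -> B) | (~B <-> (B -> A))))) | ((((B -> C) -> (~A | A)) -> ((~C | (~A | (B | B))) | (B -> ~(C <-> B)))) -> (((((C -> B) | C) | (B <-> A)) <-> ((B <-> B) <-> ~A)) <-> (((C | B) <-> A) -> (A | (A <-> A))))) = 4/5 | 4/5 = 4/5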